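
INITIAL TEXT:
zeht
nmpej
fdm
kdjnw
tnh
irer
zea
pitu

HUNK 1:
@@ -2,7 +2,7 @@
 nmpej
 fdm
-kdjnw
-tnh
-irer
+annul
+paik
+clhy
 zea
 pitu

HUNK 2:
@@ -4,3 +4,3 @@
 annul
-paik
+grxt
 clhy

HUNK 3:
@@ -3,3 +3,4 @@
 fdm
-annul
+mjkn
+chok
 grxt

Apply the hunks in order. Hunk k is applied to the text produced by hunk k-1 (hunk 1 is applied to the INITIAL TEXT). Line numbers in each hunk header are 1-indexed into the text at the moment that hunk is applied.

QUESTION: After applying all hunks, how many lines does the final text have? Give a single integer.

Hunk 1: at line 2 remove [kdjnw,tnh,irer] add [annul,paik,clhy] -> 8 lines: zeht nmpej fdm annul paik clhy zea pitu
Hunk 2: at line 4 remove [paik] add [grxt] -> 8 lines: zeht nmpej fdm annul grxt clhy zea pitu
Hunk 3: at line 3 remove [annul] add [mjkn,chok] -> 9 lines: zeht nmpej fdm mjkn chok grxt clhy zea pitu
Final line count: 9

Answer: 9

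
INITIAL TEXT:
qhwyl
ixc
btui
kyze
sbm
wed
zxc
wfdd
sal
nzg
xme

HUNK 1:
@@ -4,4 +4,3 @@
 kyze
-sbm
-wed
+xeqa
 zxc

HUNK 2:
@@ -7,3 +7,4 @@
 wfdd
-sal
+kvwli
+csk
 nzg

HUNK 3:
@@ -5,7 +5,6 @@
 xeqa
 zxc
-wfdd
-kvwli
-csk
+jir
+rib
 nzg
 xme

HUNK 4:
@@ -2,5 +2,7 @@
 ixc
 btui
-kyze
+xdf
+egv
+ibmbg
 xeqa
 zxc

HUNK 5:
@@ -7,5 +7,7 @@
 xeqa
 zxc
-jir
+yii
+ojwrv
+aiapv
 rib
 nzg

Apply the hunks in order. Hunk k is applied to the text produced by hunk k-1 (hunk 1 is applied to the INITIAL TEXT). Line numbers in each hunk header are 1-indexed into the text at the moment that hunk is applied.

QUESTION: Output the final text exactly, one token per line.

Answer: qhwyl
ixc
btui
xdf
egv
ibmbg
xeqa
zxc
yii
ojwrv
aiapv
rib
nzg
xme

Derivation:
Hunk 1: at line 4 remove [sbm,wed] add [xeqa] -> 10 lines: qhwyl ixc btui kyze xeqa zxc wfdd sal nzg xme
Hunk 2: at line 7 remove [sal] add [kvwli,csk] -> 11 lines: qhwyl ixc btui kyze xeqa zxc wfdd kvwli csk nzg xme
Hunk 3: at line 5 remove [wfdd,kvwli,csk] add [jir,rib] -> 10 lines: qhwyl ixc btui kyze xeqa zxc jir rib nzg xme
Hunk 4: at line 2 remove [kyze] add [xdf,egv,ibmbg] -> 12 lines: qhwyl ixc btui xdf egv ibmbg xeqa zxc jir rib nzg xme
Hunk 5: at line 7 remove [jir] add [yii,ojwrv,aiapv] -> 14 lines: qhwyl ixc btui xdf egv ibmbg xeqa zxc yii ojwrv aiapv rib nzg xme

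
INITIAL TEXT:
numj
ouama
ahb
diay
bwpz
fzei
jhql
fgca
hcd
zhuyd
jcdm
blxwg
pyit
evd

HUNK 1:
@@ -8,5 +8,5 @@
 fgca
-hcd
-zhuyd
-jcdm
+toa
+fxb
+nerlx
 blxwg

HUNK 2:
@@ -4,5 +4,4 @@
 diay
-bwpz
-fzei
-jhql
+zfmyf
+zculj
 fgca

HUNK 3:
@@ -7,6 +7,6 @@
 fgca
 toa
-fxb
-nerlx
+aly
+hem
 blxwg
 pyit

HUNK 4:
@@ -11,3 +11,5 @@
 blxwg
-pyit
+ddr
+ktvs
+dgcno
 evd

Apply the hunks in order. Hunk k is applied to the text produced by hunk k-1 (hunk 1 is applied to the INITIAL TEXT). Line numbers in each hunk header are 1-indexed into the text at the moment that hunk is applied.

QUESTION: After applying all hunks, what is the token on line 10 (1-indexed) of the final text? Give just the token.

Answer: hem

Derivation:
Hunk 1: at line 8 remove [hcd,zhuyd,jcdm] add [toa,fxb,nerlx] -> 14 lines: numj ouama ahb diay bwpz fzei jhql fgca toa fxb nerlx blxwg pyit evd
Hunk 2: at line 4 remove [bwpz,fzei,jhql] add [zfmyf,zculj] -> 13 lines: numj ouama ahb diay zfmyf zculj fgca toa fxb nerlx blxwg pyit evd
Hunk 3: at line 7 remove [fxb,nerlx] add [aly,hem] -> 13 lines: numj ouama ahb diay zfmyf zculj fgca toa aly hem blxwg pyit evd
Hunk 4: at line 11 remove [pyit] add [ddr,ktvs,dgcno] -> 15 lines: numj ouama ahb diay zfmyf zculj fgca toa aly hem blxwg ddr ktvs dgcno evd
Final line 10: hem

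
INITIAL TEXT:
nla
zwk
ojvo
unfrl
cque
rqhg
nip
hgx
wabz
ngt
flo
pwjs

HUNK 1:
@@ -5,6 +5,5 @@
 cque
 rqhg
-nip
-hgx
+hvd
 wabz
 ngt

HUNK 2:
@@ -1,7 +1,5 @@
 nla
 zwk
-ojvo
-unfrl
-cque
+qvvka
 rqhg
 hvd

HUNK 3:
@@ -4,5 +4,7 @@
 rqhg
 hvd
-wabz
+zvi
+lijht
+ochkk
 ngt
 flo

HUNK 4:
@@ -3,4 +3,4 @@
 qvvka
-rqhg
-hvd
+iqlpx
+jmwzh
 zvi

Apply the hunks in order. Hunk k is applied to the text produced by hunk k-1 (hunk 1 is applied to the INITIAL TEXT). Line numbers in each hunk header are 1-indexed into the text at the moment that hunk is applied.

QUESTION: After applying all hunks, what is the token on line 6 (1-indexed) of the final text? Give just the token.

Hunk 1: at line 5 remove [nip,hgx] add [hvd] -> 11 lines: nla zwk ojvo unfrl cque rqhg hvd wabz ngt flo pwjs
Hunk 2: at line 1 remove [ojvo,unfrl,cque] add [qvvka] -> 9 lines: nla zwk qvvka rqhg hvd wabz ngt flo pwjs
Hunk 3: at line 4 remove [wabz] add [zvi,lijht,ochkk] -> 11 lines: nla zwk qvvka rqhg hvd zvi lijht ochkk ngt flo pwjs
Hunk 4: at line 3 remove [rqhg,hvd] add [iqlpx,jmwzh] -> 11 lines: nla zwk qvvka iqlpx jmwzh zvi lijht ochkk ngt flo pwjs
Final line 6: zvi

Answer: zvi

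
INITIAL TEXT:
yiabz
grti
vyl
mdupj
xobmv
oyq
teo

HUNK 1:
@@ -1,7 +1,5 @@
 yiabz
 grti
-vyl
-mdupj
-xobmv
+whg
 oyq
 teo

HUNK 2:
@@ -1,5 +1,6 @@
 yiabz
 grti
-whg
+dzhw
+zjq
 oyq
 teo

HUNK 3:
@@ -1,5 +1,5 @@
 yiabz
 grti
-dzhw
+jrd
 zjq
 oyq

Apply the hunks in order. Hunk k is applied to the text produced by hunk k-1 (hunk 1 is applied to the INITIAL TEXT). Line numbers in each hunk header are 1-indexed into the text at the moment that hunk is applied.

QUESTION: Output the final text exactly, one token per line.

Hunk 1: at line 1 remove [vyl,mdupj,xobmv] add [whg] -> 5 lines: yiabz grti whg oyq teo
Hunk 2: at line 1 remove [whg] add [dzhw,zjq] -> 6 lines: yiabz grti dzhw zjq oyq teo
Hunk 3: at line 1 remove [dzhw] add [jrd] -> 6 lines: yiabz grti jrd zjq oyq teo

Answer: yiabz
grti
jrd
zjq
oyq
teo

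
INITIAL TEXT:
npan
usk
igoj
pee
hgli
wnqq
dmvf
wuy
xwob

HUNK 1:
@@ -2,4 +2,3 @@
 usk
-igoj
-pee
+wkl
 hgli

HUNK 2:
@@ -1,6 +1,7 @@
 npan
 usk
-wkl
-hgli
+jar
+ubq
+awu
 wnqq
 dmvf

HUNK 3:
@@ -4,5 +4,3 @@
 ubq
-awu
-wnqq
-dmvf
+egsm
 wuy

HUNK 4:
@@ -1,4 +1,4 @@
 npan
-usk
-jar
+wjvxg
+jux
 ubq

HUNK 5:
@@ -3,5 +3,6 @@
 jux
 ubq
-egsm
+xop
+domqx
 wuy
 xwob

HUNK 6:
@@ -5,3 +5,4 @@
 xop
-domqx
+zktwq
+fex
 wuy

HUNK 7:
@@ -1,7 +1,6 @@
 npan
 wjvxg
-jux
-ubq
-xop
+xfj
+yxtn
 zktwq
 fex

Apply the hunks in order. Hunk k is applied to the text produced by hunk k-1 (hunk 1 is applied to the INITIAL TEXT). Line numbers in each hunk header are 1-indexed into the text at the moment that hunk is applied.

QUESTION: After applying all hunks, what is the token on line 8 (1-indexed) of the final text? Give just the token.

Answer: xwob

Derivation:
Hunk 1: at line 2 remove [igoj,pee] add [wkl] -> 8 lines: npan usk wkl hgli wnqq dmvf wuy xwob
Hunk 2: at line 1 remove [wkl,hgli] add [jar,ubq,awu] -> 9 lines: npan usk jar ubq awu wnqq dmvf wuy xwob
Hunk 3: at line 4 remove [awu,wnqq,dmvf] add [egsm] -> 7 lines: npan usk jar ubq egsm wuy xwob
Hunk 4: at line 1 remove [usk,jar] add [wjvxg,jux] -> 7 lines: npan wjvxg jux ubq egsm wuy xwob
Hunk 5: at line 3 remove [egsm] add [xop,domqx] -> 8 lines: npan wjvxg jux ubq xop domqx wuy xwob
Hunk 6: at line 5 remove [domqx] add [zktwq,fex] -> 9 lines: npan wjvxg jux ubq xop zktwq fex wuy xwob
Hunk 7: at line 1 remove [jux,ubq,xop] add [xfj,yxtn] -> 8 lines: npan wjvxg xfj yxtn zktwq fex wuy xwob
Final line 8: xwob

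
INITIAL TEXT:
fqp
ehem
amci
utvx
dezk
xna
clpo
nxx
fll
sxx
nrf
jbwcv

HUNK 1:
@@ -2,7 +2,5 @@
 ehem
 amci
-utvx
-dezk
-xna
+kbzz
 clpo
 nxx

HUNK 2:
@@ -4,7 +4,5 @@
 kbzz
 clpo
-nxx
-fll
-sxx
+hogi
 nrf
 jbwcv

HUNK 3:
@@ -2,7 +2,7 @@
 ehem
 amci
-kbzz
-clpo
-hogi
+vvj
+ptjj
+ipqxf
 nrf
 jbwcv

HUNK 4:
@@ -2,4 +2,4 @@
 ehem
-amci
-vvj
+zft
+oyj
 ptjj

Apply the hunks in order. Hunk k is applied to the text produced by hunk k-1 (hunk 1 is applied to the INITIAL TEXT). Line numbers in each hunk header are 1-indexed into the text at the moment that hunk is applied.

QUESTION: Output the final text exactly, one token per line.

Answer: fqp
ehem
zft
oyj
ptjj
ipqxf
nrf
jbwcv

Derivation:
Hunk 1: at line 2 remove [utvx,dezk,xna] add [kbzz] -> 10 lines: fqp ehem amci kbzz clpo nxx fll sxx nrf jbwcv
Hunk 2: at line 4 remove [nxx,fll,sxx] add [hogi] -> 8 lines: fqp ehem amci kbzz clpo hogi nrf jbwcv
Hunk 3: at line 2 remove [kbzz,clpo,hogi] add [vvj,ptjj,ipqxf] -> 8 lines: fqp ehem amci vvj ptjj ipqxf nrf jbwcv
Hunk 4: at line 2 remove [amci,vvj] add [zft,oyj] -> 8 lines: fqp ehem zft oyj ptjj ipqxf nrf jbwcv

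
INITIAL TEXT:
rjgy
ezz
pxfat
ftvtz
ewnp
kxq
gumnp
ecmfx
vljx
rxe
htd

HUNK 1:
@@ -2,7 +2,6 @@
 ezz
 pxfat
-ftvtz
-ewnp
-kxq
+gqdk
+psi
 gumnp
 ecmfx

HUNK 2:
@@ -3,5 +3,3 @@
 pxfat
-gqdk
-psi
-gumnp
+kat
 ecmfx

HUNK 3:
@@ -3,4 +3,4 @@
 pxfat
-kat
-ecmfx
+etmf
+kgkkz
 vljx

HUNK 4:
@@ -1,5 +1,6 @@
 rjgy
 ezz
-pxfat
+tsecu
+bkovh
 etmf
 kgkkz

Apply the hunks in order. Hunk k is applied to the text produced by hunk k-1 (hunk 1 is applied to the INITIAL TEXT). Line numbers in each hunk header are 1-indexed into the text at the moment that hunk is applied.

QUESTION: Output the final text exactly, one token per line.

Hunk 1: at line 2 remove [ftvtz,ewnp,kxq] add [gqdk,psi] -> 10 lines: rjgy ezz pxfat gqdk psi gumnp ecmfx vljx rxe htd
Hunk 2: at line 3 remove [gqdk,psi,gumnp] add [kat] -> 8 lines: rjgy ezz pxfat kat ecmfx vljx rxe htd
Hunk 3: at line 3 remove [kat,ecmfx] add [etmf,kgkkz] -> 8 lines: rjgy ezz pxfat etmf kgkkz vljx rxe htd
Hunk 4: at line 1 remove [pxfat] add [tsecu,bkovh] -> 9 lines: rjgy ezz tsecu bkovh etmf kgkkz vljx rxe htd

Answer: rjgy
ezz
tsecu
bkovh
etmf
kgkkz
vljx
rxe
htd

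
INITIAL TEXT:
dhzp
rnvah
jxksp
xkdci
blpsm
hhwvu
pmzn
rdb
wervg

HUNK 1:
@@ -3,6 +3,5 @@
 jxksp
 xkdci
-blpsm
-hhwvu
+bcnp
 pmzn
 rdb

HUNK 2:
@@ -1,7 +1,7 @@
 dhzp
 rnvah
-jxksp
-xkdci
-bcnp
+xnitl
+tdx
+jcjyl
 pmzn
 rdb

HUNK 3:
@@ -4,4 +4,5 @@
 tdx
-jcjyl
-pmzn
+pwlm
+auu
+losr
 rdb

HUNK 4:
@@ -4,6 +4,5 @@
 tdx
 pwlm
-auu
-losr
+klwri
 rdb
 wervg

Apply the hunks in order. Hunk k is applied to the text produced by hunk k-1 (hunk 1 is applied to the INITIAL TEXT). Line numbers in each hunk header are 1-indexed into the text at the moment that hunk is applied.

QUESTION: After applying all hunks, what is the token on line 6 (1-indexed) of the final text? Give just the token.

Hunk 1: at line 3 remove [blpsm,hhwvu] add [bcnp] -> 8 lines: dhzp rnvah jxksp xkdci bcnp pmzn rdb wervg
Hunk 2: at line 1 remove [jxksp,xkdci,bcnp] add [xnitl,tdx,jcjyl] -> 8 lines: dhzp rnvah xnitl tdx jcjyl pmzn rdb wervg
Hunk 3: at line 4 remove [jcjyl,pmzn] add [pwlm,auu,losr] -> 9 lines: dhzp rnvah xnitl tdx pwlm auu losr rdb wervg
Hunk 4: at line 4 remove [auu,losr] add [klwri] -> 8 lines: dhzp rnvah xnitl tdx pwlm klwri rdb wervg
Final line 6: klwri

Answer: klwri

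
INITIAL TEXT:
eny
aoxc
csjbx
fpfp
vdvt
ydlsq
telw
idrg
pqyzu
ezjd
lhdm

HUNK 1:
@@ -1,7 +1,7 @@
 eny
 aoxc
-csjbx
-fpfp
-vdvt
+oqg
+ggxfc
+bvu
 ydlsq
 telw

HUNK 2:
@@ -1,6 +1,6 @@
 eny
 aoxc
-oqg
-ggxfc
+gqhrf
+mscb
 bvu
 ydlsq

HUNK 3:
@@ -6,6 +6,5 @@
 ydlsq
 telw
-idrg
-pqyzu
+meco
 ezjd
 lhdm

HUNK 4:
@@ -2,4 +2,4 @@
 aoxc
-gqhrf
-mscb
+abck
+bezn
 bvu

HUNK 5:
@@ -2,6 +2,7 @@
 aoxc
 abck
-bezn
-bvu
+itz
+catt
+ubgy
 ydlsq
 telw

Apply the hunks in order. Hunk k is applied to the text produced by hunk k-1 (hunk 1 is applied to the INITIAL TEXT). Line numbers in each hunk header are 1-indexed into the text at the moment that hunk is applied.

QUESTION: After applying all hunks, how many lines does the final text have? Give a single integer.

Hunk 1: at line 1 remove [csjbx,fpfp,vdvt] add [oqg,ggxfc,bvu] -> 11 lines: eny aoxc oqg ggxfc bvu ydlsq telw idrg pqyzu ezjd lhdm
Hunk 2: at line 1 remove [oqg,ggxfc] add [gqhrf,mscb] -> 11 lines: eny aoxc gqhrf mscb bvu ydlsq telw idrg pqyzu ezjd lhdm
Hunk 3: at line 6 remove [idrg,pqyzu] add [meco] -> 10 lines: eny aoxc gqhrf mscb bvu ydlsq telw meco ezjd lhdm
Hunk 4: at line 2 remove [gqhrf,mscb] add [abck,bezn] -> 10 lines: eny aoxc abck bezn bvu ydlsq telw meco ezjd lhdm
Hunk 5: at line 2 remove [bezn,bvu] add [itz,catt,ubgy] -> 11 lines: eny aoxc abck itz catt ubgy ydlsq telw meco ezjd lhdm
Final line count: 11

Answer: 11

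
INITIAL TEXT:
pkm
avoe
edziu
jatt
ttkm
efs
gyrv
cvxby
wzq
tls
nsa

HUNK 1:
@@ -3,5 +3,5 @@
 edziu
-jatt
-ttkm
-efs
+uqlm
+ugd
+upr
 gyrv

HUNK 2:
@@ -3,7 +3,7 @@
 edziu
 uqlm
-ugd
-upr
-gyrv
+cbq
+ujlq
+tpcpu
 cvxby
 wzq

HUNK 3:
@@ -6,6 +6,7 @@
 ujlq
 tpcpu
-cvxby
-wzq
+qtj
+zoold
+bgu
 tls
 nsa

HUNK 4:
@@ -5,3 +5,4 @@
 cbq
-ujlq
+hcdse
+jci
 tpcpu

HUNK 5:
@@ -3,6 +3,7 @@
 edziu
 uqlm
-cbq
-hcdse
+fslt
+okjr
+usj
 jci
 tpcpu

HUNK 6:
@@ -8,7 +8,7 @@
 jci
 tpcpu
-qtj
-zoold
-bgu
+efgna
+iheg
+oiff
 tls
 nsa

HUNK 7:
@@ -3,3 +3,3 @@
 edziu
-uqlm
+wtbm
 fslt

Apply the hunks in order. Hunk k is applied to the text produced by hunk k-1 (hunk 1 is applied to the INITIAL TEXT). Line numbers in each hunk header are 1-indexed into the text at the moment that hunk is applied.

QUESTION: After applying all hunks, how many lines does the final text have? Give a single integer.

Answer: 14

Derivation:
Hunk 1: at line 3 remove [jatt,ttkm,efs] add [uqlm,ugd,upr] -> 11 lines: pkm avoe edziu uqlm ugd upr gyrv cvxby wzq tls nsa
Hunk 2: at line 3 remove [ugd,upr,gyrv] add [cbq,ujlq,tpcpu] -> 11 lines: pkm avoe edziu uqlm cbq ujlq tpcpu cvxby wzq tls nsa
Hunk 3: at line 6 remove [cvxby,wzq] add [qtj,zoold,bgu] -> 12 lines: pkm avoe edziu uqlm cbq ujlq tpcpu qtj zoold bgu tls nsa
Hunk 4: at line 5 remove [ujlq] add [hcdse,jci] -> 13 lines: pkm avoe edziu uqlm cbq hcdse jci tpcpu qtj zoold bgu tls nsa
Hunk 5: at line 3 remove [cbq,hcdse] add [fslt,okjr,usj] -> 14 lines: pkm avoe edziu uqlm fslt okjr usj jci tpcpu qtj zoold bgu tls nsa
Hunk 6: at line 8 remove [qtj,zoold,bgu] add [efgna,iheg,oiff] -> 14 lines: pkm avoe edziu uqlm fslt okjr usj jci tpcpu efgna iheg oiff tls nsa
Hunk 7: at line 3 remove [uqlm] add [wtbm] -> 14 lines: pkm avoe edziu wtbm fslt okjr usj jci tpcpu efgna iheg oiff tls nsa
Final line count: 14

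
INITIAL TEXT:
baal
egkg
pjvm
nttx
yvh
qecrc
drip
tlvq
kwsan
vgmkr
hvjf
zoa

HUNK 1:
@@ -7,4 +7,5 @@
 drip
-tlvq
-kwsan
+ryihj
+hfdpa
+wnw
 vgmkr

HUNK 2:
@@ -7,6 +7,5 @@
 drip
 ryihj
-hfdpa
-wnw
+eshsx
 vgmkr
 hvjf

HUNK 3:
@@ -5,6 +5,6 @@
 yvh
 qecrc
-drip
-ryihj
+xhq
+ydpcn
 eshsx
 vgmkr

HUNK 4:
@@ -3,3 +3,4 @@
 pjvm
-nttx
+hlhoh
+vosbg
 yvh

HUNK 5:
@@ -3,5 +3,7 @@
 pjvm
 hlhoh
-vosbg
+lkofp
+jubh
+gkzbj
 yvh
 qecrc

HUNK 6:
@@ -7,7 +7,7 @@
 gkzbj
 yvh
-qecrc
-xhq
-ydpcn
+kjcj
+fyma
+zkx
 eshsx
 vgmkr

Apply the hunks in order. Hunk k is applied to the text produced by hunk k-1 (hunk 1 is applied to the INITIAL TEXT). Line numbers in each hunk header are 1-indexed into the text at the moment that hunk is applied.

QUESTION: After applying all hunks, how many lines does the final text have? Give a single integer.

Answer: 15

Derivation:
Hunk 1: at line 7 remove [tlvq,kwsan] add [ryihj,hfdpa,wnw] -> 13 lines: baal egkg pjvm nttx yvh qecrc drip ryihj hfdpa wnw vgmkr hvjf zoa
Hunk 2: at line 7 remove [hfdpa,wnw] add [eshsx] -> 12 lines: baal egkg pjvm nttx yvh qecrc drip ryihj eshsx vgmkr hvjf zoa
Hunk 3: at line 5 remove [drip,ryihj] add [xhq,ydpcn] -> 12 lines: baal egkg pjvm nttx yvh qecrc xhq ydpcn eshsx vgmkr hvjf zoa
Hunk 4: at line 3 remove [nttx] add [hlhoh,vosbg] -> 13 lines: baal egkg pjvm hlhoh vosbg yvh qecrc xhq ydpcn eshsx vgmkr hvjf zoa
Hunk 5: at line 3 remove [vosbg] add [lkofp,jubh,gkzbj] -> 15 lines: baal egkg pjvm hlhoh lkofp jubh gkzbj yvh qecrc xhq ydpcn eshsx vgmkr hvjf zoa
Hunk 6: at line 7 remove [qecrc,xhq,ydpcn] add [kjcj,fyma,zkx] -> 15 lines: baal egkg pjvm hlhoh lkofp jubh gkzbj yvh kjcj fyma zkx eshsx vgmkr hvjf zoa
Final line count: 15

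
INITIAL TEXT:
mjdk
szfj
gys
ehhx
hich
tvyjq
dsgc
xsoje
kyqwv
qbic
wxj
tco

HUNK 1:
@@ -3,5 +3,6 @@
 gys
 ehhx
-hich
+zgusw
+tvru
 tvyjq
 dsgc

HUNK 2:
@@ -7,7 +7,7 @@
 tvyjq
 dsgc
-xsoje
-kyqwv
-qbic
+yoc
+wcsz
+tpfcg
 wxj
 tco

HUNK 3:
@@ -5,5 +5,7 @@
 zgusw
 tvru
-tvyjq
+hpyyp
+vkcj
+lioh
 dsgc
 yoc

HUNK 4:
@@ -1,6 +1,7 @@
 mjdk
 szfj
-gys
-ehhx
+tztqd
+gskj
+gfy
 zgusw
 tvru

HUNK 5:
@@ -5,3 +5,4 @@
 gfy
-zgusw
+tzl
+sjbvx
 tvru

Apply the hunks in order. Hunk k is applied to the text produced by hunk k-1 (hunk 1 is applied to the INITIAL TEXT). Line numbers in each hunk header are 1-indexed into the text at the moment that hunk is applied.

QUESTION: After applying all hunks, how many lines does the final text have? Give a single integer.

Hunk 1: at line 3 remove [hich] add [zgusw,tvru] -> 13 lines: mjdk szfj gys ehhx zgusw tvru tvyjq dsgc xsoje kyqwv qbic wxj tco
Hunk 2: at line 7 remove [xsoje,kyqwv,qbic] add [yoc,wcsz,tpfcg] -> 13 lines: mjdk szfj gys ehhx zgusw tvru tvyjq dsgc yoc wcsz tpfcg wxj tco
Hunk 3: at line 5 remove [tvyjq] add [hpyyp,vkcj,lioh] -> 15 lines: mjdk szfj gys ehhx zgusw tvru hpyyp vkcj lioh dsgc yoc wcsz tpfcg wxj tco
Hunk 4: at line 1 remove [gys,ehhx] add [tztqd,gskj,gfy] -> 16 lines: mjdk szfj tztqd gskj gfy zgusw tvru hpyyp vkcj lioh dsgc yoc wcsz tpfcg wxj tco
Hunk 5: at line 5 remove [zgusw] add [tzl,sjbvx] -> 17 lines: mjdk szfj tztqd gskj gfy tzl sjbvx tvru hpyyp vkcj lioh dsgc yoc wcsz tpfcg wxj tco
Final line count: 17

Answer: 17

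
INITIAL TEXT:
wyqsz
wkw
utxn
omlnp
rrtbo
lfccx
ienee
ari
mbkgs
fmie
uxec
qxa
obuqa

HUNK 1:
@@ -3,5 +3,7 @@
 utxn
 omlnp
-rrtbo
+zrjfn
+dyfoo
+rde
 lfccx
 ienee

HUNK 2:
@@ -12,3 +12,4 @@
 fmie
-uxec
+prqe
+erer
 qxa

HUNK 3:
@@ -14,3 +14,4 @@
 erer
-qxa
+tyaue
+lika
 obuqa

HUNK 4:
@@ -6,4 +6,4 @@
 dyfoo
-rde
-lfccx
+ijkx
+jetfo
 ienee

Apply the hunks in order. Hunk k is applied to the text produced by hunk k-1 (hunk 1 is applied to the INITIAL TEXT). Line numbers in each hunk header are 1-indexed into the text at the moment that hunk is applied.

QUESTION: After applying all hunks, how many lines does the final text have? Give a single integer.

Hunk 1: at line 3 remove [rrtbo] add [zrjfn,dyfoo,rde] -> 15 lines: wyqsz wkw utxn omlnp zrjfn dyfoo rde lfccx ienee ari mbkgs fmie uxec qxa obuqa
Hunk 2: at line 12 remove [uxec] add [prqe,erer] -> 16 lines: wyqsz wkw utxn omlnp zrjfn dyfoo rde lfccx ienee ari mbkgs fmie prqe erer qxa obuqa
Hunk 3: at line 14 remove [qxa] add [tyaue,lika] -> 17 lines: wyqsz wkw utxn omlnp zrjfn dyfoo rde lfccx ienee ari mbkgs fmie prqe erer tyaue lika obuqa
Hunk 4: at line 6 remove [rde,lfccx] add [ijkx,jetfo] -> 17 lines: wyqsz wkw utxn omlnp zrjfn dyfoo ijkx jetfo ienee ari mbkgs fmie prqe erer tyaue lika obuqa
Final line count: 17

Answer: 17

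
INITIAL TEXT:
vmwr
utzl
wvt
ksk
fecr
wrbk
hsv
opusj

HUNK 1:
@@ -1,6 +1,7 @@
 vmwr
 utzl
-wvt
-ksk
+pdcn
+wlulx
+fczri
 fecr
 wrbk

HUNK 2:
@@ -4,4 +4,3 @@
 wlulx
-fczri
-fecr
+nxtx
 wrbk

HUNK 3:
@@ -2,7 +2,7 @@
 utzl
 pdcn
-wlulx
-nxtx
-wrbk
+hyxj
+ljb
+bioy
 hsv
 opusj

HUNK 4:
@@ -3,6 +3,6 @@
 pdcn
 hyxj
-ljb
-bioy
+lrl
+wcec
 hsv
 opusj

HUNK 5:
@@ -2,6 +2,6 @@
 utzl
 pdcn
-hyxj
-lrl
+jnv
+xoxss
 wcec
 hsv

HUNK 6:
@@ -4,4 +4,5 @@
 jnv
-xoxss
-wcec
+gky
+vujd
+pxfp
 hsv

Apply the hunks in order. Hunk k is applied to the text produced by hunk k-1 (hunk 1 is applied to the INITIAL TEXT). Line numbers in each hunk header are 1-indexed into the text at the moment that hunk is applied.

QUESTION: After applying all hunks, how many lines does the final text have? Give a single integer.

Hunk 1: at line 1 remove [wvt,ksk] add [pdcn,wlulx,fczri] -> 9 lines: vmwr utzl pdcn wlulx fczri fecr wrbk hsv opusj
Hunk 2: at line 4 remove [fczri,fecr] add [nxtx] -> 8 lines: vmwr utzl pdcn wlulx nxtx wrbk hsv opusj
Hunk 3: at line 2 remove [wlulx,nxtx,wrbk] add [hyxj,ljb,bioy] -> 8 lines: vmwr utzl pdcn hyxj ljb bioy hsv opusj
Hunk 4: at line 3 remove [ljb,bioy] add [lrl,wcec] -> 8 lines: vmwr utzl pdcn hyxj lrl wcec hsv opusj
Hunk 5: at line 2 remove [hyxj,lrl] add [jnv,xoxss] -> 8 lines: vmwr utzl pdcn jnv xoxss wcec hsv opusj
Hunk 6: at line 4 remove [xoxss,wcec] add [gky,vujd,pxfp] -> 9 lines: vmwr utzl pdcn jnv gky vujd pxfp hsv opusj
Final line count: 9

Answer: 9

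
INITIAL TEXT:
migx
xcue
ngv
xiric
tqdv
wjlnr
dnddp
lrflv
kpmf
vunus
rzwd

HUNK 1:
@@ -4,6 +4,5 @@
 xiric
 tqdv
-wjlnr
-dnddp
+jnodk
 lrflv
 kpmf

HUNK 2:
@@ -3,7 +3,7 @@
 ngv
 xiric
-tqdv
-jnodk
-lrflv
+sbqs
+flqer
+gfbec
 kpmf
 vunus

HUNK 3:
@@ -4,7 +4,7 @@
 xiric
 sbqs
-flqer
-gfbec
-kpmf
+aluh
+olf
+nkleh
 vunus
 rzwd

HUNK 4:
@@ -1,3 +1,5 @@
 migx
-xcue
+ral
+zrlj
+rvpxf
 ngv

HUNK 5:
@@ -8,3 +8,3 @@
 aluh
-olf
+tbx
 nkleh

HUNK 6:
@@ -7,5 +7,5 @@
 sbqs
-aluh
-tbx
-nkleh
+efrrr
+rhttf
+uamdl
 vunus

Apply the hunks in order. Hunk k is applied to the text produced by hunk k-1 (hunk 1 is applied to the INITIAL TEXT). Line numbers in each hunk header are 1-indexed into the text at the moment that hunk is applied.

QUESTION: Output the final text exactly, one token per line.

Hunk 1: at line 4 remove [wjlnr,dnddp] add [jnodk] -> 10 lines: migx xcue ngv xiric tqdv jnodk lrflv kpmf vunus rzwd
Hunk 2: at line 3 remove [tqdv,jnodk,lrflv] add [sbqs,flqer,gfbec] -> 10 lines: migx xcue ngv xiric sbqs flqer gfbec kpmf vunus rzwd
Hunk 3: at line 4 remove [flqer,gfbec,kpmf] add [aluh,olf,nkleh] -> 10 lines: migx xcue ngv xiric sbqs aluh olf nkleh vunus rzwd
Hunk 4: at line 1 remove [xcue] add [ral,zrlj,rvpxf] -> 12 lines: migx ral zrlj rvpxf ngv xiric sbqs aluh olf nkleh vunus rzwd
Hunk 5: at line 8 remove [olf] add [tbx] -> 12 lines: migx ral zrlj rvpxf ngv xiric sbqs aluh tbx nkleh vunus rzwd
Hunk 6: at line 7 remove [aluh,tbx,nkleh] add [efrrr,rhttf,uamdl] -> 12 lines: migx ral zrlj rvpxf ngv xiric sbqs efrrr rhttf uamdl vunus rzwd

Answer: migx
ral
zrlj
rvpxf
ngv
xiric
sbqs
efrrr
rhttf
uamdl
vunus
rzwd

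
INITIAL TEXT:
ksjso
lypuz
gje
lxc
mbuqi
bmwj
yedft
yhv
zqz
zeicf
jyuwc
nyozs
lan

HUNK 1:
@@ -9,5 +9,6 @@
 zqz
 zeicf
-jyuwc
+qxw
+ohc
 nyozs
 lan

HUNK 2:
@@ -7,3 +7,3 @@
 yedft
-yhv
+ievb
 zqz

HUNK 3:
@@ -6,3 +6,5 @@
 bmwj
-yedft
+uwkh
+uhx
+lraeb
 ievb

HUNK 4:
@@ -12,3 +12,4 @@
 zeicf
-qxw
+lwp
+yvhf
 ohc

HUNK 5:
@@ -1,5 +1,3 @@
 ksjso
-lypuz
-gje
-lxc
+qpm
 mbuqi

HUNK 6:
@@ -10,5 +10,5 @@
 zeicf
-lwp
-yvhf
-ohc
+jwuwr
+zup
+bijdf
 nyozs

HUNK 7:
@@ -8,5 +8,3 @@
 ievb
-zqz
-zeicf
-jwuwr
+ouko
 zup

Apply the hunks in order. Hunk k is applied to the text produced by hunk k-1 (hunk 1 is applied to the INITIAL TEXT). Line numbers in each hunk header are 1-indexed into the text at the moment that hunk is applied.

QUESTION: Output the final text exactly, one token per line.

Hunk 1: at line 9 remove [jyuwc] add [qxw,ohc] -> 14 lines: ksjso lypuz gje lxc mbuqi bmwj yedft yhv zqz zeicf qxw ohc nyozs lan
Hunk 2: at line 7 remove [yhv] add [ievb] -> 14 lines: ksjso lypuz gje lxc mbuqi bmwj yedft ievb zqz zeicf qxw ohc nyozs lan
Hunk 3: at line 6 remove [yedft] add [uwkh,uhx,lraeb] -> 16 lines: ksjso lypuz gje lxc mbuqi bmwj uwkh uhx lraeb ievb zqz zeicf qxw ohc nyozs lan
Hunk 4: at line 12 remove [qxw] add [lwp,yvhf] -> 17 lines: ksjso lypuz gje lxc mbuqi bmwj uwkh uhx lraeb ievb zqz zeicf lwp yvhf ohc nyozs lan
Hunk 5: at line 1 remove [lypuz,gje,lxc] add [qpm] -> 15 lines: ksjso qpm mbuqi bmwj uwkh uhx lraeb ievb zqz zeicf lwp yvhf ohc nyozs lan
Hunk 6: at line 10 remove [lwp,yvhf,ohc] add [jwuwr,zup,bijdf] -> 15 lines: ksjso qpm mbuqi bmwj uwkh uhx lraeb ievb zqz zeicf jwuwr zup bijdf nyozs lan
Hunk 7: at line 8 remove [zqz,zeicf,jwuwr] add [ouko] -> 13 lines: ksjso qpm mbuqi bmwj uwkh uhx lraeb ievb ouko zup bijdf nyozs lan

Answer: ksjso
qpm
mbuqi
bmwj
uwkh
uhx
lraeb
ievb
ouko
zup
bijdf
nyozs
lan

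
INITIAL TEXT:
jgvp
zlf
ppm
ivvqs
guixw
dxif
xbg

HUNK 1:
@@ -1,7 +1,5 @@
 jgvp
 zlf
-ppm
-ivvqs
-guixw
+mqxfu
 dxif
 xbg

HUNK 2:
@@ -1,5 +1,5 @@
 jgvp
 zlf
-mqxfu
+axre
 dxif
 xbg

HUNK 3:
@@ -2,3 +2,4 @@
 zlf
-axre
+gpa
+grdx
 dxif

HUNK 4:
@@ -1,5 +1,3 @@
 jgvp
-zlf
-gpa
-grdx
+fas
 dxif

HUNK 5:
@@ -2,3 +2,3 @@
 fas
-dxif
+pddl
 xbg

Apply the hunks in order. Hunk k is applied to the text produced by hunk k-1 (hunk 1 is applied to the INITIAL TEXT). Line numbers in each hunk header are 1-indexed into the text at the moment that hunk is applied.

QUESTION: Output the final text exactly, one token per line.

Answer: jgvp
fas
pddl
xbg

Derivation:
Hunk 1: at line 1 remove [ppm,ivvqs,guixw] add [mqxfu] -> 5 lines: jgvp zlf mqxfu dxif xbg
Hunk 2: at line 1 remove [mqxfu] add [axre] -> 5 lines: jgvp zlf axre dxif xbg
Hunk 3: at line 2 remove [axre] add [gpa,grdx] -> 6 lines: jgvp zlf gpa grdx dxif xbg
Hunk 4: at line 1 remove [zlf,gpa,grdx] add [fas] -> 4 lines: jgvp fas dxif xbg
Hunk 5: at line 2 remove [dxif] add [pddl] -> 4 lines: jgvp fas pddl xbg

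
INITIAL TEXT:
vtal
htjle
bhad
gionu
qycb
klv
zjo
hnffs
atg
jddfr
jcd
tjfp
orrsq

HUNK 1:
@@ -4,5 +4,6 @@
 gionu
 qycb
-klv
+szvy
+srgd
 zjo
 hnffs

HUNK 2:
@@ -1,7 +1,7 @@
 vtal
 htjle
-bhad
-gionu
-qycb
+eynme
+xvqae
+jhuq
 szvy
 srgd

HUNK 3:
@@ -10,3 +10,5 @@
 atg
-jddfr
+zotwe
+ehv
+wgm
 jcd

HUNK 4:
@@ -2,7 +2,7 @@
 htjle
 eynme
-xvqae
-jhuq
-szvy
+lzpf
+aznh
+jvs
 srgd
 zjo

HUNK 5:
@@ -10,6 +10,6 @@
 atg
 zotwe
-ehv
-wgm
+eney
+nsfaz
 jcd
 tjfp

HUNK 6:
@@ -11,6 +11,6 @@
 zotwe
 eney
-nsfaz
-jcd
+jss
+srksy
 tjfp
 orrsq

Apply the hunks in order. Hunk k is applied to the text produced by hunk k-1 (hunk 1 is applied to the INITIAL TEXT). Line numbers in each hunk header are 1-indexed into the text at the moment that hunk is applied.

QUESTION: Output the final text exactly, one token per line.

Answer: vtal
htjle
eynme
lzpf
aznh
jvs
srgd
zjo
hnffs
atg
zotwe
eney
jss
srksy
tjfp
orrsq

Derivation:
Hunk 1: at line 4 remove [klv] add [szvy,srgd] -> 14 lines: vtal htjle bhad gionu qycb szvy srgd zjo hnffs atg jddfr jcd tjfp orrsq
Hunk 2: at line 1 remove [bhad,gionu,qycb] add [eynme,xvqae,jhuq] -> 14 lines: vtal htjle eynme xvqae jhuq szvy srgd zjo hnffs atg jddfr jcd tjfp orrsq
Hunk 3: at line 10 remove [jddfr] add [zotwe,ehv,wgm] -> 16 lines: vtal htjle eynme xvqae jhuq szvy srgd zjo hnffs atg zotwe ehv wgm jcd tjfp orrsq
Hunk 4: at line 2 remove [xvqae,jhuq,szvy] add [lzpf,aznh,jvs] -> 16 lines: vtal htjle eynme lzpf aznh jvs srgd zjo hnffs atg zotwe ehv wgm jcd tjfp orrsq
Hunk 5: at line 10 remove [ehv,wgm] add [eney,nsfaz] -> 16 lines: vtal htjle eynme lzpf aznh jvs srgd zjo hnffs atg zotwe eney nsfaz jcd tjfp orrsq
Hunk 6: at line 11 remove [nsfaz,jcd] add [jss,srksy] -> 16 lines: vtal htjle eynme lzpf aznh jvs srgd zjo hnffs atg zotwe eney jss srksy tjfp orrsq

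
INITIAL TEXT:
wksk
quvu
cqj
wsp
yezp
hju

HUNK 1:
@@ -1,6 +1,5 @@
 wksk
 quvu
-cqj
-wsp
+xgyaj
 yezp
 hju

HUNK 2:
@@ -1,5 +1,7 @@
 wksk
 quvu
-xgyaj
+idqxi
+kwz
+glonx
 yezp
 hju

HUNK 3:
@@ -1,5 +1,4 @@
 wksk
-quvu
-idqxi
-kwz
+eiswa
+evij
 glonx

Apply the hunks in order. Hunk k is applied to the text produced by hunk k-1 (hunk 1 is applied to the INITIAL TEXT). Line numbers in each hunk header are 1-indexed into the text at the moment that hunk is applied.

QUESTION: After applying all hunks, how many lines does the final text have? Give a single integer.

Hunk 1: at line 1 remove [cqj,wsp] add [xgyaj] -> 5 lines: wksk quvu xgyaj yezp hju
Hunk 2: at line 1 remove [xgyaj] add [idqxi,kwz,glonx] -> 7 lines: wksk quvu idqxi kwz glonx yezp hju
Hunk 3: at line 1 remove [quvu,idqxi,kwz] add [eiswa,evij] -> 6 lines: wksk eiswa evij glonx yezp hju
Final line count: 6

Answer: 6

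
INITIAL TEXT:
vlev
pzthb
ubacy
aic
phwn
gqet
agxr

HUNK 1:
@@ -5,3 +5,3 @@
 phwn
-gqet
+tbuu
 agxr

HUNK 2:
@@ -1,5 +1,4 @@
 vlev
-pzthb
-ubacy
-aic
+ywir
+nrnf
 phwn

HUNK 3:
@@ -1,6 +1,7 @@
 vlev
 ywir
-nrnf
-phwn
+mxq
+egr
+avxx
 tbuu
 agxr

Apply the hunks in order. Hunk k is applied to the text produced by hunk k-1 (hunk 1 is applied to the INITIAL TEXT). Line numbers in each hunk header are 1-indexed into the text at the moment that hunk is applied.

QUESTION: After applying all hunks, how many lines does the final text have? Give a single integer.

Hunk 1: at line 5 remove [gqet] add [tbuu] -> 7 lines: vlev pzthb ubacy aic phwn tbuu agxr
Hunk 2: at line 1 remove [pzthb,ubacy,aic] add [ywir,nrnf] -> 6 lines: vlev ywir nrnf phwn tbuu agxr
Hunk 3: at line 1 remove [nrnf,phwn] add [mxq,egr,avxx] -> 7 lines: vlev ywir mxq egr avxx tbuu agxr
Final line count: 7

Answer: 7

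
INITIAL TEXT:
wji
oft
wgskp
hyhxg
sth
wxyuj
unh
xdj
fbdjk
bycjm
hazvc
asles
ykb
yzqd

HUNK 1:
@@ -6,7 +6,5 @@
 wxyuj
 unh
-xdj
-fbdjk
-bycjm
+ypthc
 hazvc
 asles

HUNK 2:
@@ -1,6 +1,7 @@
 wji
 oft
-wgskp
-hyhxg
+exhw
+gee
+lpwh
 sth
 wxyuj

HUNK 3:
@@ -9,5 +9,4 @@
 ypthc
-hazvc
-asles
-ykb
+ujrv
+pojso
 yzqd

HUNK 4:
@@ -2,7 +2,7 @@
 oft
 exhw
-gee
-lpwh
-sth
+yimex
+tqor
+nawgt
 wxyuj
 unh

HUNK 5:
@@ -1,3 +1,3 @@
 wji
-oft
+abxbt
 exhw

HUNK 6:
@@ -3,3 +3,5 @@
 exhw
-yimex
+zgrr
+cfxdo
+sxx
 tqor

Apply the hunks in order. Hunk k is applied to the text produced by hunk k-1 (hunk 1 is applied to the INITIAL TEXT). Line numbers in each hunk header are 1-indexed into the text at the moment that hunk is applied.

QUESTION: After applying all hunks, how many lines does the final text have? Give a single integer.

Hunk 1: at line 6 remove [xdj,fbdjk,bycjm] add [ypthc] -> 12 lines: wji oft wgskp hyhxg sth wxyuj unh ypthc hazvc asles ykb yzqd
Hunk 2: at line 1 remove [wgskp,hyhxg] add [exhw,gee,lpwh] -> 13 lines: wji oft exhw gee lpwh sth wxyuj unh ypthc hazvc asles ykb yzqd
Hunk 3: at line 9 remove [hazvc,asles,ykb] add [ujrv,pojso] -> 12 lines: wji oft exhw gee lpwh sth wxyuj unh ypthc ujrv pojso yzqd
Hunk 4: at line 2 remove [gee,lpwh,sth] add [yimex,tqor,nawgt] -> 12 lines: wji oft exhw yimex tqor nawgt wxyuj unh ypthc ujrv pojso yzqd
Hunk 5: at line 1 remove [oft] add [abxbt] -> 12 lines: wji abxbt exhw yimex tqor nawgt wxyuj unh ypthc ujrv pojso yzqd
Hunk 6: at line 3 remove [yimex] add [zgrr,cfxdo,sxx] -> 14 lines: wji abxbt exhw zgrr cfxdo sxx tqor nawgt wxyuj unh ypthc ujrv pojso yzqd
Final line count: 14

Answer: 14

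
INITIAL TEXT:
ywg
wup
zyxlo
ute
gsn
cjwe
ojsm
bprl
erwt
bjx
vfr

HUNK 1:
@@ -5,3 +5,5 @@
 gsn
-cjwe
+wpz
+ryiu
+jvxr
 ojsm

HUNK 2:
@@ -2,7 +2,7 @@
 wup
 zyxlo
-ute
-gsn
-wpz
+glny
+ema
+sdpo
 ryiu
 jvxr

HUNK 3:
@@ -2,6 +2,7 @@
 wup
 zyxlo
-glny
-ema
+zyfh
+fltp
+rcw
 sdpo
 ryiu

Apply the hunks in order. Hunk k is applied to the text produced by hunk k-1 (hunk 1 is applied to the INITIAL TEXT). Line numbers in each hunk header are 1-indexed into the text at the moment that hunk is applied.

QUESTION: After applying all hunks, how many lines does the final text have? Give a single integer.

Answer: 14

Derivation:
Hunk 1: at line 5 remove [cjwe] add [wpz,ryiu,jvxr] -> 13 lines: ywg wup zyxlo ute gsn wpz ryiu jvxr ojsm bprl erwt bjx vfr
Hunk 2: at line 2 remove [ute,gsn,wpz] add [glny,ema,sdpo] -> 13 lines: ywg wup zyxlo glny ema sdpo ryiu jvxr ojsm bprl erwt bjx vfr
Hunk 3: at line 2 remove [glny,ema] add [zyfh,fltp,rcw] -> 14 lines: ywg wup zyxlo zyfh fltp rcw sdpo ryiu jvxr ojsm bprl erwt bjx vfr
Final line count: 14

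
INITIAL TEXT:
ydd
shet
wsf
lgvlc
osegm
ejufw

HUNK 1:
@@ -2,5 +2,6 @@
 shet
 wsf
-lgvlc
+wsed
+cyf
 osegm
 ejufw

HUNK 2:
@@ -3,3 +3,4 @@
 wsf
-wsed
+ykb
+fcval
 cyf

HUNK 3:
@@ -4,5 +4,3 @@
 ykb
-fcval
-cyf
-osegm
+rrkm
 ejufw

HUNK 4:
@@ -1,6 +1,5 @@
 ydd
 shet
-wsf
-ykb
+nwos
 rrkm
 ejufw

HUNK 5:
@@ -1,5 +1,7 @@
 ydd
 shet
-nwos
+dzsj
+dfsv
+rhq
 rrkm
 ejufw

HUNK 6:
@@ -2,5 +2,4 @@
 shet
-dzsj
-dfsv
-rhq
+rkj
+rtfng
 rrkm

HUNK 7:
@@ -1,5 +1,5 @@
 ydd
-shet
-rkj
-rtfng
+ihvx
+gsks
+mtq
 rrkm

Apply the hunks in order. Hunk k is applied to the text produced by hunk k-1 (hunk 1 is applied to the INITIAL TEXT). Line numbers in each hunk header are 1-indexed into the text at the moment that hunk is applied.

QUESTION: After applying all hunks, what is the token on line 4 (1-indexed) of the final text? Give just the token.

Hunk 1: at line 2 remove [lgvlc] add [wsed,cyf] -> 7 lines: ydd shet wsf wsed cyf osegm ejufw
Hunk 2: at line 3 remove [wsed] add [ykb,fcval] -> 8 lines: ydd shet wsf ykb fcval cyf osegm ejufw
Hunk 3: at line 4 remove [fcval,cyf,osegm] add [rrkm] -> 6 lines: ydd shet wsf ykb rrkm ejufw
Hunk 4: at line 1 remove [wsf,ykb] add [nwos] -> 5 lines: ydd shet nwos rrkm ejufw
Hunk 5: at line 1 remove [nwos] add [dzsj,dfsv,rhq] -> 7 lines: ydd shet dzsj dfsv rhq rrkm ejufw
Hunk 6: at line 2 remove [dzsj,dfsv,rhq] add [rkj,rtfng] -> 6 lines: ydd shet rkj rtfng rrkm ejufw
Hunk 7: at line 1 remove [shet,rkj,rtfng] add [ihvx,gsks,mtq] -> 6 lines: ydd ihvx gsks mtq rrkm ejufw
Final line 4: mtq

Answer: mtq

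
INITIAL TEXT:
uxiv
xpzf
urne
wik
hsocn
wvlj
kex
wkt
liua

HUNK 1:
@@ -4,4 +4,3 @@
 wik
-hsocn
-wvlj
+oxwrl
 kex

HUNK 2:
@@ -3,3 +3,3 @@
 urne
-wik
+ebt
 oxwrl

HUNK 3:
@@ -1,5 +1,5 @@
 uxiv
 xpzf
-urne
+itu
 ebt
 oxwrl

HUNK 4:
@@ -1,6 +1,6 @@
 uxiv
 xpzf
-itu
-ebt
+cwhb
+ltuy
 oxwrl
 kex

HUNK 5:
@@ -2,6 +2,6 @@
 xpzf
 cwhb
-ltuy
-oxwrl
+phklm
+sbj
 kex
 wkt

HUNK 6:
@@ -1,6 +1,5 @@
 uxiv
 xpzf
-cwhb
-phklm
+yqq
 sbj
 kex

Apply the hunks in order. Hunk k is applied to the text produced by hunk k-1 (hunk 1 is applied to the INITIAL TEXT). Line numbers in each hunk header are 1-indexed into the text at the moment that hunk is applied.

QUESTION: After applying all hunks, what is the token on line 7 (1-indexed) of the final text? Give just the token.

Hunk 1: at line 4 remove [hsocn,wvlj] add [oxwrl] -> 8 lines: uxiv xpzf urne wik oxwrl kex wkt liua
Hunk 2: at line 3 remove [wik] add [ebt] -> 8 lines: uxiv xpzf urne ebt oxwrl kex wkt liua
Hunk 3: at line 1 remove [urne] add [itu] -> 8 lines: uxiv xpzf itu ebt oxwrl kex wkt liua
Hunk 4: at line 1 remove [itu,ebt] add [cwhb,ltuy] -> 8 lines: uxiv xpzf cwhb ltuy oxwrl kex wkt liua
Hunk 5: at line 2 remove [ltuy,oxwrl] add [phklm,sbj] -> 8 lines: uxiv xpzf cwhb phklm sbj kex wkt liua
Hunk 6: at line 1 remove [cwhb,phklm] add [yqq] -> 7 lines: uxiv xpzf yqq sbj kex wkt liua
Final line 7: liua

Answer: liua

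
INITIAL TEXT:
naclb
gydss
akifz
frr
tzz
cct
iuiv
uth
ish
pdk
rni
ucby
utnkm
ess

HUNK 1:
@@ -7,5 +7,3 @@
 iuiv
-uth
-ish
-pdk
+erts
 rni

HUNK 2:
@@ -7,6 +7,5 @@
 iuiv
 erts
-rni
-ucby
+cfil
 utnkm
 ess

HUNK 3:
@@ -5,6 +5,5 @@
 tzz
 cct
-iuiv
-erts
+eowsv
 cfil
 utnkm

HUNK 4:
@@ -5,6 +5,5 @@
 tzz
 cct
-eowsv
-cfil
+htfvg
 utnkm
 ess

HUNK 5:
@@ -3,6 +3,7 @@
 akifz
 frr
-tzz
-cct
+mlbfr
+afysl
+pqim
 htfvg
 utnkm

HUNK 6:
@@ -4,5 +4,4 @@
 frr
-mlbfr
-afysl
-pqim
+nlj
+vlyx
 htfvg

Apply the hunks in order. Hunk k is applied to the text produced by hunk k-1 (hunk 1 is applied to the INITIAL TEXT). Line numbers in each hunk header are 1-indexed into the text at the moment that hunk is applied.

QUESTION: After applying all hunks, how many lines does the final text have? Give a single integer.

Answer: 9

Derivation:
Hunk 1: at line 7 remove [uth,ish,pdk] add [erts] -> 12 lines: naclb gydss akifz frr tzz cct iuiv erts rni ucby utnkm ess
Hunk 2: at line 7 remove [rni,ucby] add [cfil] -> 11 lines: naclb gydss akifz frr tzz cct iuiv erts cfil utnkm ess
Hunk 3: at line 5 remove [iuiv,erts] add [eowsv] -> 10 lines: naclb gydss akifz frr tzz cct eowsv cfil utnkm ess
Hunk 4: at line 5 remove [eowsv,cfil] add [htfvg] -> 9 lines: naclb gydss akifz frr tzz cct htfvg utnkm ess
Hunk 5: at line 3 remove [tzz,cct] add [mlbfr,afysl,pqim] -> 10 lines: naclb gydss akifz frr mlbfr afysl pqim htfvg utnkm ess
Hunk 6: at line 4 remove [mlbfr,afysl,pqim] add [nlj,vlyx] -> 9 lines: naclb gydss akifz frr nlj vlyx htfvg utnkm ess
Final line count: 9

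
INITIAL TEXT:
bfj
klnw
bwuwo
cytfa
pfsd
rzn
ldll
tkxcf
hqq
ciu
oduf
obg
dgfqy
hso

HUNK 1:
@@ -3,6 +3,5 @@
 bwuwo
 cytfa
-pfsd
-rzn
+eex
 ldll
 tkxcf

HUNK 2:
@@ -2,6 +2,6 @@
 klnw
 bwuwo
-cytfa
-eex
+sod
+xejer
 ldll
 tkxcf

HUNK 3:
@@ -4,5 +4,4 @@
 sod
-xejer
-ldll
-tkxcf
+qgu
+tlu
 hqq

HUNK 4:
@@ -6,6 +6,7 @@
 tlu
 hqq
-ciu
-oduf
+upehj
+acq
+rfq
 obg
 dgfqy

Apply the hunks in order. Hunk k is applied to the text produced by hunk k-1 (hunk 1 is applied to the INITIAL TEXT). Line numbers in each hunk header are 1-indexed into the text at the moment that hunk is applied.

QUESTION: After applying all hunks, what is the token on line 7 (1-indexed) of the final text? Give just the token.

Answer: hqq

Derivation:
Hunk 1: at line 3 remove [pfsd,rzn] add [eex] -> 13 lines: bfj klnw bwuwo cytfa eex ldll tkxcf hqq ciu oduf obg dgfqy hso
Hunk 2: at line 2 remove [cytfa,eex] add [sod,xejer] -> 13 lines: bfj klnw bwuwo sod xejer ldll tkxcf hqq ciu oduf obg dgfqy hso
Hunk 3: at line 4 remove [xejer,ldll,tkxcf] add [qgu,tlu] -> 12 lines: bfj klnw bwuwo sod qgu tlu hqq ciu oduf obg dgfqy hso
Hunk 4: at line 6 remove [ciu,oduf] add [upehj,acq,rfq] -> 13 lines: bfj klnw bwuwo sod qgu tlu hqq upehj acq rfq obg dgfqy hso
Final line 7: hqq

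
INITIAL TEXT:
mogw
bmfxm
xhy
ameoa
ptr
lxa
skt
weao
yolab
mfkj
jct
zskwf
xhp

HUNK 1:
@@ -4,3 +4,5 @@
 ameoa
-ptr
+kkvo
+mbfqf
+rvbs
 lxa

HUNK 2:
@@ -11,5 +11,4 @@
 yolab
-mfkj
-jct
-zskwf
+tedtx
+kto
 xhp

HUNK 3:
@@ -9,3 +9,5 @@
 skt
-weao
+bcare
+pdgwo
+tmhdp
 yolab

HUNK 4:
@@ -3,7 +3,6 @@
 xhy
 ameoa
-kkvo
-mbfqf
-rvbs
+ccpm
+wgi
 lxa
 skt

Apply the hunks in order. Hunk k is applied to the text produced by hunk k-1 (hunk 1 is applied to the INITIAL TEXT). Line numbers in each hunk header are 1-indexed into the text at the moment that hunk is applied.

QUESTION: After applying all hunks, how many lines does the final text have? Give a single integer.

Answer: 15

Derivation:
Hunk 1: at line 4 remove [ptr] add [kkvo,mbfqf,rvbs] -> 15 lines: mogw bmfxm xhy ameoa kkvo mbfqf rvbs lxa skt weao yolab mfkj jct zskwf xhp
Hunk 2: at line 11 remove [mfkj,jct,zskwf] add [tedtx,kto] -> 14 lines: mogw bmfxm xhy ameoa kkvo mbfqf rvbs lxa skt weao yolab tedtx kto xhp
Hunk 3: at line 9 remove [weao] add [bcare,pdgwo,tmhdp] -> 16 lines: mogw bmfxm xhy ameoa kkvo mbfqf rvbs lxa skt bcare pdgwo tmhdp yolab tedtx kto xhp
Hunk 4: at line 3 remove [kkvo,mbfqf,rvbs] add [ccpm,wgi] -> 15 lines: mogw bmfxm xhy ameoa ccpm wgi lxa skt bcare pdgwo tmhdp yolab tedtx kto xhp
Final line count: 15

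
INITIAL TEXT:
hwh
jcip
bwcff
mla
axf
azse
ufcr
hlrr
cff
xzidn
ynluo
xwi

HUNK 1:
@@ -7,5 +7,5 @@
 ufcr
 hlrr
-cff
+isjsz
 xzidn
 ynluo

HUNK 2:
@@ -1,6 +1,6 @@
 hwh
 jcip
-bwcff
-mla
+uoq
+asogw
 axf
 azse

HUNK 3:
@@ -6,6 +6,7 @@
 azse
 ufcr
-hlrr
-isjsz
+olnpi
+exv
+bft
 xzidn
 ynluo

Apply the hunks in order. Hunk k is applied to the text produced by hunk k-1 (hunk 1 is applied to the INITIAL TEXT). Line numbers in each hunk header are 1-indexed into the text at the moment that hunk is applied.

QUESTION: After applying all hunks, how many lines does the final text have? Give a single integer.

Answer: 13

Derivation:
Hunk 1: at line 7 remove [cff] add [isjsz] -> 12 lines: hwh jcip bwcff mla axf azse ufcr hlrr isjsz xzidn ynluo xwi
Hunk 2: at line 1 remove [bwcff,mla] add [uoq,asogw] -> 12 lines: hwh jcip uoq asogw axf azse ufcr hlrr isjsz xzidn ynluo xwi
Hunk 3: at line 6 remove [hlrr,isjsz] add [olnpi,exv,bft] -> 13 lines: hwh jcip uoq asogw axf azse ufcr olnpi exv bft xzidn ynluo xwi
Final line count: 13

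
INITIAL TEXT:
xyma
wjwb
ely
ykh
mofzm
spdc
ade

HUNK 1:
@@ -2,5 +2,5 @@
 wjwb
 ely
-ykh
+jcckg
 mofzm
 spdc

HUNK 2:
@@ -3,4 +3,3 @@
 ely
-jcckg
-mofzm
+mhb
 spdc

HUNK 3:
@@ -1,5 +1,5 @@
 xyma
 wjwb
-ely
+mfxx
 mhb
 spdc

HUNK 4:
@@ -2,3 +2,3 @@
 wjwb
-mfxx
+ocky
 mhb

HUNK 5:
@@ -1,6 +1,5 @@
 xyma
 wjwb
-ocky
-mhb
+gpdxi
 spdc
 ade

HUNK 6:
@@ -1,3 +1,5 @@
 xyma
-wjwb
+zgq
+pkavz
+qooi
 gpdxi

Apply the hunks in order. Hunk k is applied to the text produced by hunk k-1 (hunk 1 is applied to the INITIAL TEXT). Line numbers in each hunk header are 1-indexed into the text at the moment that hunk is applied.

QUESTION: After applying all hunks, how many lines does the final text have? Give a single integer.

Hunk 1: at line 2 remove [ykh] add [jcckg] -> 7 lines: xyma wjwb ely jcckg mofzm spdc ade
Hunk 2: at line 3 remove [jcckg,mofzm] add [mhb] -> 6 lines: xyma wjwb ely mhb spdc ade
Hunk 3: at line 1 remove [ely] add [mfxx] -> 6 lines: xyma wjwb mfxx mhb spdc ade
Hunk 4: at line 2 remove [mfxx] add [ocky] -> 6 lines: xyma wjwb ocky mhb spdc ade
Hunk 5: at line 1 remove [ocky,mhb] add [gpdxi] -> 5 lines: xyma wjwb gpdxi spdc ade
Hunk 6: at line 1 remove [wjwb] add [zgq,pkavz,qooi] -> 7 lines: xyma zgq pkavz qooi gpdxi spdc ade
Final line count: 7

Answer: 7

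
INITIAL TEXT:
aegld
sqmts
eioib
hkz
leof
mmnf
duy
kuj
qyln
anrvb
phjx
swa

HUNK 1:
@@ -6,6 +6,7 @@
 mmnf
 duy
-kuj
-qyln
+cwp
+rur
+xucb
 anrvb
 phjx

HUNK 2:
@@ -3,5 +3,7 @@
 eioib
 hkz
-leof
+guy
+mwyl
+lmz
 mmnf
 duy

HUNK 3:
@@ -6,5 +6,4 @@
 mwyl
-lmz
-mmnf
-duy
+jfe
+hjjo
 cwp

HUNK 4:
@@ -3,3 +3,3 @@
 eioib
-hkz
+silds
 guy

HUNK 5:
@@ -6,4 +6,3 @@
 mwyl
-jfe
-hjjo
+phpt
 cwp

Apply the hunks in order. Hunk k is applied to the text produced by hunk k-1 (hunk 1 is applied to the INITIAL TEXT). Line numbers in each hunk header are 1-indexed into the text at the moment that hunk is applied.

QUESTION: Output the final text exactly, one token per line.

Answer: aegld
sqmts
eioib
silds
guy
mwyl
phpt
cwp
rur
xucb
anrvb
phjx
swa

Derivation:
Hunk 1: at line 6 remove [kuj,qyln] add [cwp,rur,xucb] -> 13 lines: aegld sqmts eioib hkz leof mmnf duy cwp rur xucb anrvb phjx swa
Hunk 2: at line 3 remove [leof] add [guy,mwyl,lmz] -> 15 lines: aegld sqmts eioib hkz guy mwyl lmz mmnf duy cwp rur xucb anrvb phjx swa
Hunk 3: at line 6 remove [lmz,mmnf,duy] add [jfe,hjjo] -> 14 lines: aegld sqmts eioib hkz guy mwyl jfe hjjo cwp rur xucb anrvb phjx swa
Hunk 4: at line 3 remove [hkz] add [silds] -> 14 lines: aegld sqmts eioib silds guy mwyl jfe hjjo cwp rur xucb anrvb phjx swa
Hunk 5: at line 6 remove [jfe,hjjo] add [phpt] -> 13 lines: aegld sqmts eioib silds guy mwyl phpt cwp rur xucb anrvb phjx swa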